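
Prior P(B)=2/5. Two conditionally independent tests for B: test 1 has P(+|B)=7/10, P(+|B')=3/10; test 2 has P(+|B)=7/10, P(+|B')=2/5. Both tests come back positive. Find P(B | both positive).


After test 1: P(+) = 7/10*2/5 + 3/10*3/5 = 23/50
P(B|+) = (7/25)/(23/50) = 14/23
After test 2 (use post1 as new prior): P(+) = 7/10*14/23 + 2/5*9/23 = 67/115
P(B|+,+) = (49/115)/(67/115) = 49/67

49/67


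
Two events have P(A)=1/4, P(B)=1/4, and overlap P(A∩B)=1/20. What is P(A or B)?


P(A∪B) = P(A) + P(B) - P(A∩B)
= 1/4 + 1/4 - 1/20 = 9/20

9/20


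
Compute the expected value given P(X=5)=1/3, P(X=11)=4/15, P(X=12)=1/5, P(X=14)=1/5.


E[X] = sum(x * P(x))
= 5*1/3 + 11*4/15 + 12*1/5 + 14*1/5
= 49/5

49/5


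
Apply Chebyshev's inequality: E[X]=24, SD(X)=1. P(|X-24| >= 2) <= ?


k = 2/1 = 2
Chebyshev: P(|X-mu| >= k*sigma) <= 1/k^2 = 1/2^2 = 1/4

1/4


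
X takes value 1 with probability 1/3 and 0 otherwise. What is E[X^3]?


For Bernoulli: X in {0,1}
E[X^3] = 0^3*(1-1/3) + 1^3*1/3 = 1/3

1/3


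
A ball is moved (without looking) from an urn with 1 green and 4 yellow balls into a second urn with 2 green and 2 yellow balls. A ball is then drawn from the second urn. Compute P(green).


P(transfer green) = 1/5; P(transfer yellow) = 4/5
If green transferred: Urn II has 3 green of 5, so P(green|green moved) = 3/5
If yellow transferred: Urn II has 2 green of 5, so P(green|yellow moved) = 2/5
By total probability: P(green) = 1/5*3/5 + 4/5*2/5 = 11/25

11/25


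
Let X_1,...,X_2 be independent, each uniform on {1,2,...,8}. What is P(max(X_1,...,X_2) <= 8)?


P(max <= 8) = P(all X_i <= 8) = (P(X_1 <= 8))^2
= (8/8)^2 = 1^2 = 1

1


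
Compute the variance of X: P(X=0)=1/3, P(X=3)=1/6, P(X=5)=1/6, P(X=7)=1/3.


E[X] = 11/3, E[X^2] = 22
Var(X) = E[X^2] - (E[X])^2 = 22 - (11/3)^2 = 77/9

77/9


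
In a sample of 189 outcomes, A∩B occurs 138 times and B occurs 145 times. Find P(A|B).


P(A|B) = P(A∩B)/P(B) = (138/189)/(145/189) = 138/145

138/145


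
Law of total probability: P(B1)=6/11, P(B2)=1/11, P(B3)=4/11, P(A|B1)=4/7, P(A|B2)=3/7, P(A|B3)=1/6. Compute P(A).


P(A) = P(A|B1)P(B1) + P(A|B2)P(B2) + P(A|B3)P(B3)
= 4/7*6/11 + 3/7*1/11 + 1/6*4/11
= 24/77 + 3/77 + 2/33 = 95/231

95/231


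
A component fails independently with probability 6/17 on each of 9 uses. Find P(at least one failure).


P(at least one) = 1 - P(none)
P(none) = (1 - 6/17)^9 = (11/17)^9 = 2357947691/118587876497
P(at least one) = 1 - 2357947691/118587876497 = 116229928806/118587876497

116229928806/118587876497


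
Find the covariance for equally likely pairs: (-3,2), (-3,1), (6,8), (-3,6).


E[X]=-3/4, E[Y]=17/4, E[XY]=21/4
Cov(X,Y) = E[XY] - E[X]E[Y] = 21/4 + 3/4*17/4 = 135/16

135/16


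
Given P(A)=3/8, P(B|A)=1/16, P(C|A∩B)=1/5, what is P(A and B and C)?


P(A∩B∩C) = P(A) * P(B|A) * P(C|A∩B)
= 3/8 * 1/16 * 1/5
= 3/128 * 1/5 = 3/640

3/640


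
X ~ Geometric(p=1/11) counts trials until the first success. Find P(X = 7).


P(X=7) = (1-p)^6 * p = (10/11)^6 * 1/11
= 1000000/1771561 * 1/11 = 1000000/19487171

1000000/19487171


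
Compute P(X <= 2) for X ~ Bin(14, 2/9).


P(X<=2) = P(X=0) + P(X=1) + P(X=2)
= 678223072849/22876792454961 + 2712892291396/22876792454961 + 5038228541164/22876792454961
= 2809781301803/7625597484987

2809781301803/7625597484987


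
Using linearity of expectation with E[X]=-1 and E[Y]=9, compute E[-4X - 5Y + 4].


E[-4X - 5Y + 4] = -4*E[X] - 5*E[Y] + 4
= (-4)*(-1) + (-5)*(9) + (4)
= 4 - 45 + 4 = -37

-37


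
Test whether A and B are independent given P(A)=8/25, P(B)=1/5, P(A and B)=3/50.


P(A)*P(B) = 8/25*1/5 = 8/125
P(A∩B) = 3/50 != 8/125, so not independent

No, A and B are not independent


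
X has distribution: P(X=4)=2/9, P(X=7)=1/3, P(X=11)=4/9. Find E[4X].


E[4X] = sum(g(x)*P(x))
= 16*2/9 + 28*1/3 + 44*4/9
= 292/9

292/9


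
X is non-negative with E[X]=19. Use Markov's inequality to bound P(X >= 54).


Markov: P(X >= a) <= E[X]/a
P(X >= 54) <= 19/54

19/54


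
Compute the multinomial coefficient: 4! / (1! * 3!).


4! = 24
Denominator: 1!=1 * 3!=6
Coefficient = 24 / 6 = 4

4


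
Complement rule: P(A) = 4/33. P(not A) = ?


P(A') = 1 - P(A) = 1 - 4/33 = 29/33

29/33


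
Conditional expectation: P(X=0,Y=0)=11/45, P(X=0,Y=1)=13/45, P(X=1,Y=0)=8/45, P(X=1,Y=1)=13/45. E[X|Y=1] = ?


P(Y=1) = 26/45
E[X|Y=1] = (0*13 + 1*13)/26 = 13/26 = 1/2

1/2


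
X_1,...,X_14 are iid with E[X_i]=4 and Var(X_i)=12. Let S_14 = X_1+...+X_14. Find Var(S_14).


By independence, Var(S_n) = n*Var(X_1) = 14*12 = 168

168


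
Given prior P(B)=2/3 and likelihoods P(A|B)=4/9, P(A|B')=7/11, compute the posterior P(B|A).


P(A) = P(A|B)P(B) + P(A|B')P(B') = 4/9*2/3 + 7/11*1/3 = 151/297
P(B|A) = P(A|B)P(B)/P(A) = (8/27)/(151/297) = 88/151

88/151


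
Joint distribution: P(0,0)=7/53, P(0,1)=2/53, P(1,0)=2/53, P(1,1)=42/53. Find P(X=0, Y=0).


Read from table: P(X=0, Y=0) = 7/53

7/53


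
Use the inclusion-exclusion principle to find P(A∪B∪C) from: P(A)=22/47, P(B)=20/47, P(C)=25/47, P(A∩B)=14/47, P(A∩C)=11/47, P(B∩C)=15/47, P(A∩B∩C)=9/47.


P(A∪B∪C) = P(A)+P(B)+P(C) - P(AB)-P(AC)-P(BC) + P(ABC)
= 22/47+20/47+25/47 - 14/47-11/47-15/47 + 9/47
= 36/47

36/47


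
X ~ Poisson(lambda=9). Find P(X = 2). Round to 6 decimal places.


P(X=2) = e^(-9) * 9^2 / 2!
≈ 0.0001234098041 * 81 / 2
≈ 0.004998

0.004998


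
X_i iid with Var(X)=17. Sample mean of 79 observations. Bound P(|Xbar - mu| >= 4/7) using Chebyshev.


Var(Xbar) = Var(X)/n = 17/79
Chebyshev: P(|Xbar-mu| >= 4/7) <= Var(Xbar)/(4/7)^2 = (17/79)/(16/49) = 833/1264

833/1264


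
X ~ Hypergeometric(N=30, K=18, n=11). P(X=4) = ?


P(X=4) = C(18,4)*C(12,7) / C(30,11)
= 3060*792 / 54627300
= 2423520/54627300 = 13464/303485

13464/303485


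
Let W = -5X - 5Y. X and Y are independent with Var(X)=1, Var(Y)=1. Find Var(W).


Independence => Cov(X,Y)=0
Var(-5X - 5Y) = (-5)^2*Var(X) + (-5)^2*Var(Y)
= 25*1 + 25*1 = 50

50


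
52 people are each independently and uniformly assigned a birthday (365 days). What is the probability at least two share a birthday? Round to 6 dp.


P(all different) = prod((365-i)/365 for i=0..51) = 0.021995
P(at least one match) = 1 - 0.021995 = 0.978005

0.978005


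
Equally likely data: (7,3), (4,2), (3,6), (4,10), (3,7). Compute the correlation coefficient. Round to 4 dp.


Cov(X,Y) = -1.9200, Var(X) = 2.1600, Var(Y) = 8.2400
rho = Cov/(sqrt(VarX)*sqrt(VarY)) = -0.4551

-0.4551


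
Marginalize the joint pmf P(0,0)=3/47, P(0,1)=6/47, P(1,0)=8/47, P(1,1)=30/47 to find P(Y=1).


P(Y=1) = P(0,1)+P(1,1) = 6/47 + 30/47 = 36/47

36/47


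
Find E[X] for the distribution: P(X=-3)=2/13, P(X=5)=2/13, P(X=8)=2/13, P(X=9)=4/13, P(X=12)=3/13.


E[X] = sum(x * P(x))
= -3*2/13 + 5*2/13 + 8*2/13 + 9*4/13 + 12*3/13
= 92/13

92/13


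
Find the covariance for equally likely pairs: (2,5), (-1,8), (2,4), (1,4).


E[X]=1, E[Y]=21/4, E[XY]=7/2
Cov(X,Y) = E[XY] - E[X]E[Y] = 7/2 - 1*21/4 = -7/4

-7/4


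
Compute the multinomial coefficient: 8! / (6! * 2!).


8! = 40320
Denominator: 6!=720 * 2!=2
Coefficient = 40320 / 1440 = 28

28


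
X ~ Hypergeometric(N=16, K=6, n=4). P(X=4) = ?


P(X=4) = C(6,4)*C(10,0) / C(16,4)
= 15*1 / 1820
= 15/1820 = 3/364

3/364


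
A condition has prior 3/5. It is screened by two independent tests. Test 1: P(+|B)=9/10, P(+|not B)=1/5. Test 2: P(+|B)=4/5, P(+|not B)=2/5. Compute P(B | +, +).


After test 1: P(+) = 9/10*3/5 + 1/5*2/5 = 31/50
P(B|+) = (27/50)/(31/50) = 27/31
After test 2 (use post1 as new prior): P(+) = 4/5*27/31 + 2/5*4/31 = 116/155
P(B|+,+) = (108/155)/(116/155) = 27/29

27/29


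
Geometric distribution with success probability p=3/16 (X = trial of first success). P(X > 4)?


P(X > 4) = P(first 4 trials all fail) = (1-p)^4 = (13/16)^4 = 28561/65536

28561/65536


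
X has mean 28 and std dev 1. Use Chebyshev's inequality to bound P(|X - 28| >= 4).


k = 4/1 = 4
Chebyshev: P(|X-mu| >= k*sigma) <= 1/k^2 = 1/4^2 = 1/16

1/16


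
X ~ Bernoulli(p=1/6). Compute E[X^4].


For Bernoulli: X in {0,1}
E[X^4] = 0^4*(1-1/6) + 1^4*1/6 = 1/6

1/6


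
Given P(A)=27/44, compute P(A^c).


P(A') = 1 - P(A) = 1 - 27/44 = 17/44

17/44


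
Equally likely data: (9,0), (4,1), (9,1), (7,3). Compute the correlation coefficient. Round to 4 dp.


Cov(X,Y) = -0.5625, Var(X) = 4.1875, Var(Y) = 1.1875
rho = Cov/(sqrt(VarX)*sqrt(VarY)) = -0.2522

-0.2522


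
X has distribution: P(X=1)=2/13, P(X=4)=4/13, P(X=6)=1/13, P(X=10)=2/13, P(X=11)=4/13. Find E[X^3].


E[X^3] = sum(g(x)*P(x))
= 1*2/13 + 64*4/13 + 216*1/13 + 1000*2/13 + 1331*4/13
= 7798/13

7798/13


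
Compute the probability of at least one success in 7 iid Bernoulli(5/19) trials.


P(at least one) = 1 - P(none)
P(none) = (1 - 5/19)^7 = (14/19)^7 = 105413504/893871739
P(at least one) = 1 - 105413504/893871739 = 788458235/893871739

788458235/893871739


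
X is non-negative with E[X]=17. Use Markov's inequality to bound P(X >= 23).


Markov: P(X >= a) <= E[X]/a
P(X >= 23) <= 17/23

17/23


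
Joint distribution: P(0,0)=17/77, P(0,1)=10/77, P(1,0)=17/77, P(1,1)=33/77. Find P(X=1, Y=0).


Read from table: P(X=1, Y=0) = 17/77

17/77


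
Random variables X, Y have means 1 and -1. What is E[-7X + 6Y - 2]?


E[-7X + 6Y - 2] = -7*E[X] + 6*E[Y] - 2
= (-7)*(1) + (6)*(-1) + (-2)
= -7 - 6 - 2 = -15

-15


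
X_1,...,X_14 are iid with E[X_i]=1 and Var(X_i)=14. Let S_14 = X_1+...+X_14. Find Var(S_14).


By independence, Var(S_n) = n*Var(X_1) = 14*14 = 196

196


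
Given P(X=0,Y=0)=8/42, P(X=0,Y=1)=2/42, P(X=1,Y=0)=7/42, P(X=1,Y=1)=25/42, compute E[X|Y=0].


P(Y=0) = 15/42
E[X|Y=0] = (0*8 + 1*7)/15 = 7/15

7/15


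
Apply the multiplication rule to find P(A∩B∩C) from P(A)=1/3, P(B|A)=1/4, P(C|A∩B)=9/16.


P(A∩B∩C) = P(A) * P(B|A) * P(C|A∩B)
= 1/3 * 1/4 * 9/16
= 1/12 * 9/16 = 3/64

3/64


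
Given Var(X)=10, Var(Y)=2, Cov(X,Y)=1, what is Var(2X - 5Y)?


Var(2X - 5Y) = 2^2*Var(X) + (-5)^2*Var(Y) + 2*2*(-5)*Cov(X,Y)
= 4*10 + 25*2 - 20*1
= 40 + 50 - 20 = 70

70


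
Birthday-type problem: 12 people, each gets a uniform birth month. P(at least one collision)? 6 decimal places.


P(all different) = prod((12-i)/12 for i=0..11) = 0.000054
P(at least one match) = 1 - 0.000054 = 0.999946

0.999946


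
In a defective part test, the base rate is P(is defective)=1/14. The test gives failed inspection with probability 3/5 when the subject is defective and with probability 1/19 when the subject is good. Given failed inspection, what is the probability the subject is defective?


P(A) = P(A|B)P(B) + P(A|B')P(B') = 3/5*1/14 + 1/19*13/14 = 61/665
P(B|A) = P(A|B)P(B)/P(A) = (3/70)/(61/665) = 57/122

57/122


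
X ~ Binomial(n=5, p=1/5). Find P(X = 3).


P(X=3) = C(5,3) * p^3 * (1-p)^2
= 10 * 1/125 * 16/25
= 32/625

32/625


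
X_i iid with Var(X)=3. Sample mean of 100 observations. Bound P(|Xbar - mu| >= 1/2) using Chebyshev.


Var(Xbar) = Var(X)/n = 3/100
Chebyshev: P(|Xbar-mu| >= 1/2) <= Var(Xbar)/(1/2)^2 = (3/100)/(1/4) = 3/25

3/25


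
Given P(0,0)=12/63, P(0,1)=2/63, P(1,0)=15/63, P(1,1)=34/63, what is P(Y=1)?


P(Y=1) = P(0,1)+P(1,1) = 2/63 + 34/63 = 36/63 = 4/7

4/7


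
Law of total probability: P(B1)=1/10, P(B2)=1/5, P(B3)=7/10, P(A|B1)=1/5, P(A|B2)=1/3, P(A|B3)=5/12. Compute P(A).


P(A) = P(A|B1)P(B1) + P(A|B2)P(B2) + P(A|B3)P(B3)
= 1/5*1/10 + 1/3*1/5 + 5/12*7/10
= 1/50 + 1/15 + 7/24 = 227/600

227/600


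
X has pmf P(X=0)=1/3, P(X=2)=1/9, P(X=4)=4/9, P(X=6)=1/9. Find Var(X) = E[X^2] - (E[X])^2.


E[X] = 8/3, E[X^2] = 104/9
Var(X) = E[X^2] - (E[X])^2 = 104/9 - (8/3)^2 = 40/9

40/9


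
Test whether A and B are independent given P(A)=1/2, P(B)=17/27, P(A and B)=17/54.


P(A)*P(B) = 1/2*17/27 = 17/54
P(A∩B) = 17/54, which equals P(A)P(B), so independent

Yes, A and B are independent


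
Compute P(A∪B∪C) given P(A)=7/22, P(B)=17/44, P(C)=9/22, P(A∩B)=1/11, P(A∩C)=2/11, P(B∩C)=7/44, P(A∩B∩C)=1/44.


P(A∪B∪C) = P(A)+P(B)+P(C) - P(AB)-P(AC)-P(BC) + P(ABC)
= 7/22+17/44+9/22 - 1/11-2/11-7/44 + 1/44
= 31/44

31/44


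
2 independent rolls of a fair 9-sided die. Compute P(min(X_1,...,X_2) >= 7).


P(min >= 7) = P(all X_i >= 7) = (P(X_1 >= 7))^2
= (3/9)^2 = (1/3)^2 = 1/9

1/9


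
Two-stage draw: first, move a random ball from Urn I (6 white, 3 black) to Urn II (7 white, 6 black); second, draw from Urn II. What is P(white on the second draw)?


P(transfer white) = 6/9 = 2/3; P(transfer black) = 1/3
If white transferred: Urn II has 8 white of 14, so P(white|white moved) = 4/7
If black transferred: Urn II has 7 white of 14, so P(white|black moved) = 1/2
By total probability: P(white) = 2/3*4/7 + 1/3*1/2 = 23/42

23/42


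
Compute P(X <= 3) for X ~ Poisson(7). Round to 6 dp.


P(X<=3) = e^(-7)*7^0/0! + e^(-7)*7^1/1! + e^(-7)*7^2/2! + e^(-7)*7^3/3!
≈ 0.0009118820 + 0.0063831738 + 0.0223411082 + 0.0521292524
= 0.0817654164
≈ 0.081765

0.081765


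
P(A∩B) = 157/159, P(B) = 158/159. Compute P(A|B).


P(A|B) = P(A∩B)/P(B) = (157/159)/(158/159) = 157/158

157/158


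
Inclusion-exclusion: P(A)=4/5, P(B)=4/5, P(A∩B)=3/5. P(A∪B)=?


P(A∪B) = P(A) + P(B) - P(A∩B)
= 4/5 + 4/5 - 3/5 = 1

1


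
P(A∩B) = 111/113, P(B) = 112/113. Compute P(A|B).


P(A|B) = P(A∩B)/P(B) = (111/113)/(112/113) = 111/112

111/112


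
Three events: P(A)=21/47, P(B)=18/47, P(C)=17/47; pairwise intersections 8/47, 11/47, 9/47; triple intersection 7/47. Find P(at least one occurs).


P(A∪B∪C) = P(A)+P(B)+P(C) - P(AB)-P(AC)-P(BC) + P(ABC)
= 21/47+18/47+17/47 - 8/47-11/47-9/47 + 7/47
= 35/47

35/47


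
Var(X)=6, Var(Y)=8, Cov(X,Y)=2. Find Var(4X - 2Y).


Var(4X - 2Y) = 4^2*Var(X) + (-2)^2*Var(Y) + 2*4*(-2)*Cov(X,Y)
= 16*6 + 4*8 - 16*2
= 96 + 32 - 32 = 96

96


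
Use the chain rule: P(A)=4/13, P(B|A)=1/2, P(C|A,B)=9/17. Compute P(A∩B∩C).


P(A∩B∩C) = P(A) * P(B|A) * P(C|A∩B)
= 4/13 * 1/2 * 9/17
= 2/13 * 9/17 = 18/221

18/221


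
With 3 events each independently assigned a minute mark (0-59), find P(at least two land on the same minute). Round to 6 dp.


P(all different) = prod((60-i)/60 for i=0..2) = 0.950556
P(at least one match) = 1 - 0.950556 = 0.049444

0.049444


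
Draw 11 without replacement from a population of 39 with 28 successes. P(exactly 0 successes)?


P(X=0) = C(28,0)*C(11,11) / C(39,11)
= 1*1 / 1676056044
= 1/1676056044

1/1676056044


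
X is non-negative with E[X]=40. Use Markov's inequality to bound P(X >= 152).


Markov: P(X >= a) <= E[X]/a
P(X >= 152) <= 40/152 = 5/19

5/19


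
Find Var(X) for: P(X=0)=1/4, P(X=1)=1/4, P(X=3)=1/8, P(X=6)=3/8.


E[X] = 23/8, E[X^2] = 119/8
Var(X) = E[X^2] - (E[X])^2 = 119/8 - (23/8)^2 = 423/64

423/64


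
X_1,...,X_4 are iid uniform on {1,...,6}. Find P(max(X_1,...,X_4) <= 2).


P(max <= 2) = P(all X_i <= 2) = (P(X_1 <= 2))^4
= (2/6)^4 = (1/3)^4 = 1/81

1/81


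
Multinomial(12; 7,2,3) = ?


12! = 479001600
Denominator: 7!=5040 * 2!=2 * 3!=6
Coefficient = 479001600 / 60480 = 7920

7920


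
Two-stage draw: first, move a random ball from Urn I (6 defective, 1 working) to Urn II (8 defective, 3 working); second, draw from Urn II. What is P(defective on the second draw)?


P(transfer defective) = 6/7; P(transfer working) = 1/7
If defective transferred: Urn II has 9 defective of 12, so P(defective|defective moved) = 3/4
If working transferred: Urn II has 8 defective of 12, so P(defective|working moved) = 2/3
By total probability: P(defective) = 6/7*3/4 + 1/7*2/3 = 31/42

31/42


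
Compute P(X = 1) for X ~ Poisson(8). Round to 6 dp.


P(X=1) = e^(-8) * 8^1 / 1!
≈ 0.0003354626279 * 8 / 1
≈ 0.002684

0.002684


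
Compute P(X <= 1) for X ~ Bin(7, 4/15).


P(X<=1) = P(X=0) + P(X=1)
= 19487171/170859375 + 49603708/170859375
= 23030293/56953125

23030293/56953125


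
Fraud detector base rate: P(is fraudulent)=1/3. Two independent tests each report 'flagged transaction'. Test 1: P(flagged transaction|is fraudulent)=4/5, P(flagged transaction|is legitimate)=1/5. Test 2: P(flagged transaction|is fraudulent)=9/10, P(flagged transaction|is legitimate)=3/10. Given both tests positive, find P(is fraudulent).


After test 1: P(+) = 4/5*1/3 + 1/5*2/3 = 2/5
P(B|+) = (4/15)/(2/5) = 2/3
After test 2 (use post1 as new prior): P(+) = 9/10*2/3 + 3/10*1/3 = 7/10
P(B|+,+) = (3/5)/(7/10) = 6/7

6/7


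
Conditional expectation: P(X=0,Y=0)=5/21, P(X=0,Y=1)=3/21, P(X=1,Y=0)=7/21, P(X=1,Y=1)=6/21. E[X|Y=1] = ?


P(Y=1) = 9/21
E[X|Y=1] = (0*3 + 1*6)/9 = 6/9 = 2/3

2/3


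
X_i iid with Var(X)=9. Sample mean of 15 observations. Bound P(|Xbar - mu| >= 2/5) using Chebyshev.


Var(Xbar) = Var(X)/n = 9/15
Chebyshev: P(|Xbar-mu| >= 2/5) <= Var(Xbar)/(2/5)^2 = (3/5)/(4/25) = 15/4
Bound exceeds 1, so trivial bound: 1

1


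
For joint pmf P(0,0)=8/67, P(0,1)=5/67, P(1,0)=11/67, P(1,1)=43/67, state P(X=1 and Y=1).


Read from table: P(X=1, Y=1) = 43/67

43/67


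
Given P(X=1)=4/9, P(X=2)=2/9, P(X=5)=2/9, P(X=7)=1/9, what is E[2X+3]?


E[2X+3] = sum(g(x)*P(x))
= 5*4/9 + 7*2/9 + 13*2/9 + 17*1/9
= 77/9

77/9


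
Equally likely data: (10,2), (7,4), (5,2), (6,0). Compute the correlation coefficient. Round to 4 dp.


Cov(X,Y) = 0.5000, Var(X) = 3.5000, Var(Y) = 2.0000
rho = Cov/(sqrt(VarX)*sqrt(VarY)) = 0.1890

0.1890


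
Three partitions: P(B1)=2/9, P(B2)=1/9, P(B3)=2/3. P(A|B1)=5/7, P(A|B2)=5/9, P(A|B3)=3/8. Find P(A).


P(A) = P(A|B1)P(B1) + P(A|B2)P(B2) + P(A|B3)P(B3)
= 5/7*2/9 + 5/9*1/9 + 3/8*2/3
= 10/63 + 5/81 + 1/4 = 1067/2268

1067/2268


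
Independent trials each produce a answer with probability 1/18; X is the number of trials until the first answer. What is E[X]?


For geometric (trials until first success), E[X] = 1/p = 1/(1/18) = 18

18


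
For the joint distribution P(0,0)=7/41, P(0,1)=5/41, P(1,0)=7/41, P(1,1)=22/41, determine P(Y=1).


P(Y=1) = P(0,1)+P(1,1) = 5/41 + 22/41 = 27/41

27/41


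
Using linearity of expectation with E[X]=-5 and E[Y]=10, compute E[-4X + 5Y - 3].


E[-4X + 5Y - 3] = -4*E[X] + 5*E[Y] - 3
= (-4)*(-5) + (5)*(10) + (-3)
= 20 + 50 - 3 = 67

67


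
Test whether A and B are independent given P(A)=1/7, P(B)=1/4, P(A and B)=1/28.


P(A)*P(B) = 1/7*1/4 = 1/28
P(A∩B) = 1/28, which equals P(A)P(B), so independent

Yes, A and B are independent


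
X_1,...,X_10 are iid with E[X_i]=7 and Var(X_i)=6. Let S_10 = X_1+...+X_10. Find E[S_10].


E[S_n] = n*E[X_1] = 10*7 = 70

70


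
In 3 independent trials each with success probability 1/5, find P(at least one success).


P(at least one) = 1 - P(none)
P(none) = (1 - 1/5)^3 = (4/5)^3 = 64/125
P(at least one) = 1 - 64/125 = 61/125

61/125


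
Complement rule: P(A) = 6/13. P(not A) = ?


P(A') = 1 - P(A) = 1 - 6/13 = 7/13

7/13


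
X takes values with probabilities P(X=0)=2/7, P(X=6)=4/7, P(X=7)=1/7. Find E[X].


E[X] = sum(x * P(x))
= 0*2/7 + 6*4/7 + 7*1/7
= 31/7

31/7


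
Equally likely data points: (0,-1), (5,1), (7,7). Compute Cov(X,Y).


E[X]=4, E[Y]=7/3, E[XY]=18
Cov(X,Y) = E[XY] - E[X]E[Y] = 18 - 4*7/3 = 26/3

26/3


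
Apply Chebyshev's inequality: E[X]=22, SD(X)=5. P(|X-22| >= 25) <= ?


k = 25/5 = 5
Chebyshev: P(|X-mu| >= k*sigma) <= 1/k^2 = 1/5^2 = 1/25

1/25


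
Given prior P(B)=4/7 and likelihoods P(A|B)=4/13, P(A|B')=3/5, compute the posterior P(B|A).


P(A) = P(A|B)P(B) + P(A|B')P(B') = 4/13*4/7 + 3/5*3/7 = 197/455
P(B|A) = P(A|B)P(B)/P(A) = (16/91)/(197/455) = 80/197

80/197


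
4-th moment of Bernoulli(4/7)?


For Bernoulli: X in {0,1}
E[X^4] = 0^4*(1-4/7) + 1^4*4/7 = 4/7

4/7


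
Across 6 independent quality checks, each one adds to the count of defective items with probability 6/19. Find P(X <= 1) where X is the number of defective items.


P(X<=1) = P(X=0) + P(X=1)
= 4826809/47045881 + 13366548/47045881
= 18193357/47045881

18193357/47045881


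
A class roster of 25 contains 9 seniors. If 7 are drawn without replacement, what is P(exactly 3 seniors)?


P(X=3) = C(9,3)*C(16,4) / C(25,7)
= 84*1820 / 480700
= 152880/480700 = 7644/24035

7644/24035


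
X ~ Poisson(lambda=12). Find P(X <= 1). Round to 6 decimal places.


P(X<=1) = e^(-12)*12^0/0! + e^(-12)*12^1/1!
≈ 0.0000061442 + 0.0000737305
= 0.0000798747
≈ 0.000080

0.000080


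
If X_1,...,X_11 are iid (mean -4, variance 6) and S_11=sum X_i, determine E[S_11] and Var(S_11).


E[S_n] = n*mu = 11*-4 = -44
Var(S_n) = n*sigma^2 = 11*6 = 66

E[S_11]=-44, Var(S_11)=66


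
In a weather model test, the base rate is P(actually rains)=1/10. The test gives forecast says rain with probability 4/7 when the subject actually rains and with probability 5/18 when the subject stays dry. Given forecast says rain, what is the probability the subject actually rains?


P(A) = P(A|B)P(B) + P(A|B')P(B') = 4/7*1/10 + 5/18*9/10 = 43/140
P(B|A) = P(A|B)P(B)/P(A) = (2/35)/(43/140) = 8/43

8/43


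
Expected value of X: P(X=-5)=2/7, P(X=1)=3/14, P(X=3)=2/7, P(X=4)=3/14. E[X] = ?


E[X] = sum(x * P(x))
= -5*2/7 + 1*3/14 + 3*2/7 + 4*3/14
= 1/2

1/2


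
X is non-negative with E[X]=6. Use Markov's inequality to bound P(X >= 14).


Markov: P(X >= a) <= E[X]/a
P(X >= 14) <= 6/14 = 3/7

3/7


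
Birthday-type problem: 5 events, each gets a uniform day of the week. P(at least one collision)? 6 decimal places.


P(all different) = prod((7-i)/7 for i=0..4) = 0.149938
P(at least one match) = 1 - 0.149938 = 0.850062

0.850062


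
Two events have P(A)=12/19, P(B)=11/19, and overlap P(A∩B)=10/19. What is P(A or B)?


P(A∪B) = P(A) + P(B) - P(A∩B)
= 12/19 + 11/19 - 10/19 = 13/19

13/19


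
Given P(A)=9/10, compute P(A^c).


P(A') = 1 - P(A) = 1 - 9/10 = 1/10

1/10


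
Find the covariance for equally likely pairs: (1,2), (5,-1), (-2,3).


E[X]=4/3, E[Y]=4/3, E[XY]=-3
Cov(X,Y) = E[XY] - E[X]E[Y] = -3 - 4/3*4/3 = -43/9

-43/9


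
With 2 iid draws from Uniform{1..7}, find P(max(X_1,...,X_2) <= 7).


P(max <= 7) = P(all X_i <= 7) = (P(X_1 <= 7))^2
= (7/7)^2 = 1^2 = 1

1


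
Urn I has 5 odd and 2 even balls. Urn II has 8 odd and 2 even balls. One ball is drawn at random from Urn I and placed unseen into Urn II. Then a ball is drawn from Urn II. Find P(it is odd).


P(transfer odd) = 5/7; P(transfer even) = 2/7
If odd transferred: Urn II has 9 odd of 11, so P(odd|odd moved) = 9/11
If even transferred: Urn II has 8 odd of 11, so P(odd|even moved) = 8/11
By total probability: P(odd) = 5/7*9/11 + 2/7*8/11 = 61/77

61/77


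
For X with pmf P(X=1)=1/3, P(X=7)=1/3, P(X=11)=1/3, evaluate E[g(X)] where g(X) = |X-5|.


E[|X-5|] = sum(g(x)*P(x))
= 4*1/3 + 2*1/3 + 6*1/3
= 4

4


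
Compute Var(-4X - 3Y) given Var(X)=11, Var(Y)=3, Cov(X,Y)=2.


Var(-4X - 3Y) = (-4)^2*Var(X) + (-3)^2*Var(Y) + 2*(-4)*(-3)*Cov(X,Y)
= 16*11 + 9*3 + 24*2
= 176 + 27 + 48 = 251

251


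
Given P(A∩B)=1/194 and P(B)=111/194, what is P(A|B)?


P(A|B) = P(A∩B)/P(B) = (1/194)/(111/194) = 1/111

1/111


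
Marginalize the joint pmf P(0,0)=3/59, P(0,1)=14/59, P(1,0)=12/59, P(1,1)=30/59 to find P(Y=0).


P(Y=0) = P(0,0)+P(1,0) = 3/59 + 12/59 = 15/59

15/59


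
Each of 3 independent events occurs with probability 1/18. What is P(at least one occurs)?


P(at least one) = 1 - P(none)
P(none) = (1 - 1/18)^3 = (17/18)^3 = 4913/5832
P(at least one) = 1 - 4913/5832 = 919/5832

919/5832


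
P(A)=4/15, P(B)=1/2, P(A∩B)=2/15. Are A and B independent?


P(A)*P(B) = 4/15*1/2 = 2/15
P(A∩B) = 2/15, which equals P(A)P(B), so independent

Yes, A and B are independent


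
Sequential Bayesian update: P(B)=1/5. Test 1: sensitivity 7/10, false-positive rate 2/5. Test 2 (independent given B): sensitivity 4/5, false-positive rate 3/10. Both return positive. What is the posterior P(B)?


After test 1: P(+) = 7/10*1/5 + 2/5*4/5 = 23/50
P(B|+) = (7/50)/(23/50) = 7/23
After test 2 (use post1 as new prior): P(+) = 4/5*7/23 + 3/10*16/23 = 52/115
P(B|+,+) = (28/115)/(52/115) = 7/13

7/13


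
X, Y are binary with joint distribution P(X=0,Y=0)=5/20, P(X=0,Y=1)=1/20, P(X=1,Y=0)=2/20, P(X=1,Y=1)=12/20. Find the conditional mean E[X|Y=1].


P(Y=1) = 13/20
E[X|Y=1] = (0*1 + 1*12)/13 = 12/13

12/13


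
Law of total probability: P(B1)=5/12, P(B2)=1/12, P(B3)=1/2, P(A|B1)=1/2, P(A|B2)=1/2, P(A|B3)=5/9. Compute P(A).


P(A) = P(A|B1)P(B1) + P(A|B2)P(B2) + P(A|B3)P(B3)
= 1/2*5/12 + 1/2*1/12 + 5/9*1/2
= 5/24 + 1/24 + 5/18 = 19/36

19/36


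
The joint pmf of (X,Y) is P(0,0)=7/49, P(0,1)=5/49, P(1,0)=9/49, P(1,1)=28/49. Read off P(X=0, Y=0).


Read from table: P(X=0, Y=0) = 7/49 = 1/7

1/7


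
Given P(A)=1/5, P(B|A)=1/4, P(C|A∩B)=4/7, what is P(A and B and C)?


P(A∩B∩C) = P(A) * P(B|A) * P(C|A∩B)
= 1/5 * 1/4 * 4/7
= 1/20 * 4/7 = 1/35

1/35


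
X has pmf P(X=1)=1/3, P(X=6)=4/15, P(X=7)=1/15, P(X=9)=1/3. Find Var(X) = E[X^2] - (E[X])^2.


E[X] = 27/5, E[X^2] = 201/5
Var(X) = E[X^2] - (E[X])^2 = 201/5 - (27/5)^2 = 276/25

276/25


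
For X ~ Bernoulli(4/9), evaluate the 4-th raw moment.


For Bernoulli: X in {0,1}
E[X^4] = 0^4*(1-4/9) + 1^4*4/9 = 4/9

4/9


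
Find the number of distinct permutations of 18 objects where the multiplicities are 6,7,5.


18! = 6402373705728000
Denominator: 6!=720 * 7!=5040 * 5!=120
Coefficient = 6402373705728000 / 435456000 = 14702688

14702688


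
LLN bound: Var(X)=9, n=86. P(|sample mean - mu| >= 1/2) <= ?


Var(Xbar) = Var(X)/n = 9/86
Chebyshev: P(|Xbar-mu| >= 1/2) <= Var(Xbar)/(1/2)^2 = (9/86)/(1/4) = 18/43

18/43


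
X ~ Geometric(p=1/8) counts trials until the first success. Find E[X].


For geometric (trials until first success), E[X] = 1/p = 1/(1/8) = 8

8


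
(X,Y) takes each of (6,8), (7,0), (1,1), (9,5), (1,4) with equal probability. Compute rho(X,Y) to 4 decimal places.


Cov(X,Y) = 2.3200, Var(X) = 10.5600, Var(Y) = 8.2400
rho = Cov/(sqrt(VarX)*sqrt(VarY)) = 0.2487

0.2487


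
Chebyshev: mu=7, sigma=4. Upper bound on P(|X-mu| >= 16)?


k = 16/4 = 4
Chebyshev: P(|X-mu| >= k*sigma) <= 1/k^2 = 1/4^2 = 1/16

1/16


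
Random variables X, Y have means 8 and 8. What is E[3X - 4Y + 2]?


E[3X - 4Y + 2] = 3*E[X] - 4*E[Y] + 2
= (3)*(8) + (-4)*(8) + (2)
= 24 - 32 + 2 = -6

-6


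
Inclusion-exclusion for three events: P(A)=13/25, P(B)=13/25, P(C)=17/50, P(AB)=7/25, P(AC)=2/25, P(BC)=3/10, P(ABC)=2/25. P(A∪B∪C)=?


P(A∪B∪C) = P(A)+P(B)+P(C) - P(AB)-P(AC)-P(BC) + P(ABC)
= 13/25+13/25+17/50 - 7/25-2/25-3/10 + 2/25
= 4/5

4/5


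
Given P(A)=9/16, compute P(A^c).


P(A') = 1 - P(A) = 1 - 9/16 = 7/16

7/16


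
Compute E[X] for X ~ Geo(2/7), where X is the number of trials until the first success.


For geometric (trials until first success), E[X] = 1/p = 1/(2/7) = 7/2

7/2


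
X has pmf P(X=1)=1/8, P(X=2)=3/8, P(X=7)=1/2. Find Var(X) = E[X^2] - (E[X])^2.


E[X] = 35/8, E[X^2] = 209/8
Var(X) = E[X^2] - (E[X])^2 = 209/8 - (35/8)^2 = 447/64

447/64


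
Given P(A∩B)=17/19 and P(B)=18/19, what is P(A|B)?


P(A|B) = P(A∩B)/P(B) = (34/38)/(36/38) = 34/36 = 17/18

17/18


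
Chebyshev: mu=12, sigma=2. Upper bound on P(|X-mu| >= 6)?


k = 6/2 = 3
Chebyshev: P(|X-mu| >= k*sigma) <= 1/k^2 = 1/3^2 = 1/9

1/9


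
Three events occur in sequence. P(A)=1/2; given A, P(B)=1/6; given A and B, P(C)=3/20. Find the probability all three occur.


P(A∩B∩C) = P(A) * P(B|A) * P(C|A∩B)
= 1/2 * 1/6 * 3/20
= 1/12 * 3/20 = 1/80

1/80


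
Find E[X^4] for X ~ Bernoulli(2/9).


For Bernoulli: X in {0,1}
E[X^4] = 0^4*(1-2/9) + 1^4*2/9 = 2/9

2/9


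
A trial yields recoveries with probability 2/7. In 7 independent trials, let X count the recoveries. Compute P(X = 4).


P(X=4) = C(7,4) * p^4 * (1-p)^3
= 35 * 16/2401 * 125/343
= 10000/117649

10000/117649


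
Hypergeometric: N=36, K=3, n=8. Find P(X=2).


P(X=2) = C(3,2)*C(33,6) / C(36,8)
= 3*1107568 / 30260340
= 3322704/30260340 = 28/255

28/255


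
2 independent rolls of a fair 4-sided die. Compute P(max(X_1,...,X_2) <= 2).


P(max <= 2) = P(all X_i <= 2) = (P(X_1 <= 2))^2
= (2/4)^2 = (1/2)^2 = 1/4

1/4


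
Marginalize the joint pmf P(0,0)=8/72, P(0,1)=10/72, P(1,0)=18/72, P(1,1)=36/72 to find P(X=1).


P(X=1) = P(1,0)+P(1,1) = 18/72 + 36/72 = 54/72 = 3/4

3/4


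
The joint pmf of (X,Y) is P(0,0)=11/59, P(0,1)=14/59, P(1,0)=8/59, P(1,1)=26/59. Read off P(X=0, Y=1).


Read from table: P(X=0, Y=1) = 14/59

14/59


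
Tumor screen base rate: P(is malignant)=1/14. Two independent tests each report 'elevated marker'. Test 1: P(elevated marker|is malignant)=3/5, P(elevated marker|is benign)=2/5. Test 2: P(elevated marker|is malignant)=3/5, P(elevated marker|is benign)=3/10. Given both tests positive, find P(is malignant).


After test 1: P(+) = 3/5*1/14 + 2/5*13/14 = 29/70
P(B|+) = (3/70)/(29/70) = 3/29
After test 2 (use post1 as new prior): P(+) = 3/5*3/29 + 3/10*26/29 = 48/145
P(B|+,+) = (9/145)/(48/145) = 3/16

3/16


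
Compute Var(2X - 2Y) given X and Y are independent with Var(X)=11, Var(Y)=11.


Independence => Cov(X,Y)=0
Var(2X - 2Y) = 2^2*Var(X) + (-2)^2*Var(Y)
= 4*11 + 4*11 = 88

88


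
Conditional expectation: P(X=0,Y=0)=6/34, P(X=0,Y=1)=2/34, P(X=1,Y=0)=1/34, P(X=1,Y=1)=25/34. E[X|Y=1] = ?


P(Y=1) = 27/34
E[X|Y=1] = (0*2 + 1*25)/27 = 25/27

25/27


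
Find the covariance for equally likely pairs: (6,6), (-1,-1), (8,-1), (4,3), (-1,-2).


E[X]=16/5, E[Y]=1, E[XY]=43/5
Cov(X,Y) = E[XY] - E[X]E[Y] = 43/5 - 16/5*1 = 27/5

27/5


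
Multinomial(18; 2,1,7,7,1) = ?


18! = 6402373705728000
Denominator: 2!=2 * 1!=1 * 7!=5040 * 7!=5040 * 1!=1
Coefficient = 6402373705728000 / 50803200 = 126023040

126023040


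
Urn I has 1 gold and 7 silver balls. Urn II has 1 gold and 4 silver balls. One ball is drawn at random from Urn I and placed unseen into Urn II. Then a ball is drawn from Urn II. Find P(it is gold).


P(transfer gold) = 1/8; P(transfer silver) = 7/8
If gold transferred: Urn II has 2 gold of 6, so P(gold|gold moved) = 1/3
If silver transferred: Urn II has 1 gold of 6, so P(gold|silver moved) = 1/6
By total probability: P(gold) = 1/8*1/3 + 7/8*1/6 = 3/16

3/16


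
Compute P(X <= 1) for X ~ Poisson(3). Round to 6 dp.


P(X<=1) = e^(-3)*3^0/0! + e^(-3)*3^1/1!
≈ 0.0497870684 + 0.1493612051
= 0.1991482735
≈ 0.199148

0.199148


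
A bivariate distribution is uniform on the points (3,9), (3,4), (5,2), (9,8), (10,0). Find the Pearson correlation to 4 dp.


Cov(X,Y) = -3.4000, Var(X) = 8.8000, Var(Y) = 11.8400
rho = Cov/(sqrt(VarX)*sqrt(VarY)) = -0.3331

-0.3331


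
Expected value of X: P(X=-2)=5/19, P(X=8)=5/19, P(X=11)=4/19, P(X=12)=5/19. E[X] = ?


E[X] = sum(x * P(x))
= -2*5/19 + 8*5/19 + 11*4/19 + 12*5/19
= 134/19

134/19


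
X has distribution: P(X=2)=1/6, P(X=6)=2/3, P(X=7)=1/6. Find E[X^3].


E[X^3] = sum(g(x)*P(x))
= 8*1/6 + 216*2/3 + 343*1/6
= 405/2

405/2


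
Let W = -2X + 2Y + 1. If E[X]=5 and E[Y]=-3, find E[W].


E[-2X + 2Y + 1] = -2*E[X] + 2*E[Y] + 1
= (-2)*(5) + (2)*(-3) + (1)
= -10 - 6 + 1 = -15

-15


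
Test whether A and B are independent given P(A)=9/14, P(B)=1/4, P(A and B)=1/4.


P(A)*P(B) = 9/14*1/4 = 9/56
P(A∩B) = 1/4 != 9/56, so not independent

No, A and B are not independent


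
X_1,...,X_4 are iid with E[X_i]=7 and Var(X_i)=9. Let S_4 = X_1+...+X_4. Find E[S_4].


E[S_n] = n*E[X_1] = 4*7 = 28

28


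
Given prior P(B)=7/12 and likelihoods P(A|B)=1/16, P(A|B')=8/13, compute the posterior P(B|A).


P(A) = P(A|B)P(B) + P(A|B')P(B') = 1/16*7/12 + 8/13*5/12 = 731/2496
P(B|A) = P(A|B)P(B)/P(A) = (7/192)/(731/2496) = 91/731

91/731


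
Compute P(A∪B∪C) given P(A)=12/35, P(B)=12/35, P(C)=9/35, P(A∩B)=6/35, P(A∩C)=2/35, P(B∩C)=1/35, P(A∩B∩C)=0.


P(A∪B∪C) = P(A)+P(B)+P(C) - P(AB)-P(AC)-P(BC) + P(ABC)
= 12/35+12/35+9/35 - 6/35-2/35-1/35 + 0
= 24/35

24/35


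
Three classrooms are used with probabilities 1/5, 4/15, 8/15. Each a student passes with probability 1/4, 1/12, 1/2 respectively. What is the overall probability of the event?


P(A) = P(A|B1)P(B1) + P(A|B2)P(B2) + P(A|B3)P(B3)
= 1/4*1/5 + 1/12*4/15 + 1/2*8/15
= 1/20 + 1/45 + 4/15 = 61/180

61/180


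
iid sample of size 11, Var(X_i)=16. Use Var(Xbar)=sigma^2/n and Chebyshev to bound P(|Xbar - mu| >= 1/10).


Var(Xbar) = Var(X)/n = 16/11
Chebyshev: P(|Xbar-mu| >= 1/10) <= Var(Xbar)/(1/10)^2 = (16/11)/(1/100) = 1600/11
Bound exceeds 1, so trivial bound: 1

1


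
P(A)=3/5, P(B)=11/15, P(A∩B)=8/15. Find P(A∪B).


P(A∪B) = P(A) + P(B) - P(A∩B)
= 3/5 + 11/15 - 8/15 = 4/5

4/5


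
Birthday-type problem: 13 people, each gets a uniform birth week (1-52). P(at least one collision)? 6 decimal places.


P(all different) = prod((52-i)/52 for i=0..12) = 0.194545
P(at least one match) = 1 - 0.194545 = 0.805455

0.805455


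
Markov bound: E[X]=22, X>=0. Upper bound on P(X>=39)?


Markov: P(X >= a) <= E[X]/a
P(X >= 39) <= 22/39

22/39


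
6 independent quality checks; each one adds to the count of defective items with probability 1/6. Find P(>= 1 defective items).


P(at least one) = 1 - P(none)
P(none) = (1 - 1/6)^6 = (5/6)^6 = 15625/46656
P(at least one) = 1 - 15625/46656 = 31031/46656

31031/46656


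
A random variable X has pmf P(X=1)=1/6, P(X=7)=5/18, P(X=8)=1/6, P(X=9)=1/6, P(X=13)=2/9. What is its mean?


E[X] = sum(x * P(x))
= 1*1/6 + 7*5/18 + 8*1/6 + 9*1/6 + 13*2/9
= 47/6

47/6


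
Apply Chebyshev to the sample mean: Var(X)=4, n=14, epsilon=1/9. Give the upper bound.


Var(Xbar) = Var(X)/n = 4/14
Chebyshev: P(|Xbar-mu| >= 1/9) <= Var(Xbar)/(1/9)^2 = (2/7)/(1/81) = 162/7
Bound exceeds 1, so trivial bound: 1

1


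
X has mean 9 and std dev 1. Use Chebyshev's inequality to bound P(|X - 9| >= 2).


k = 2/1 = 2
Chebyshev: P(|X-mu| >= k*sigma) <= 1/k^2 = 1/2^2 = 1/4

1/4


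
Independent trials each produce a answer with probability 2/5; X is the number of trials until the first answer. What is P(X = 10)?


P(X=10) = (1-p)^9 * p = (3/5)^9 * 2/5
= 19683/1953125 * 2/5 = 39366/9765625

39366/9765625


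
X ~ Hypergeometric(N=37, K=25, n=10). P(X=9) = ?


P(X=9) = C(25,9)*C(12,1) / C(37,10)
= 2042975*12 / 348330136
= 24515700/348330136 = 32775/465682

32775/465682


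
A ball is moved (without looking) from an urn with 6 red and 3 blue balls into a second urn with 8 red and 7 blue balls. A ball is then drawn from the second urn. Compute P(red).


P(transfer red) = 6/9 = 2/3; P(transfer blue) = 1/3
If red transferred: Urn II has 9 red of 16, so P(red|red moved) = 9/16
If blue transferred: Urn II has 8 red of 16, so P(red|blue moved) = 1/2
By total probability: P(red) = 2/3*9/16 + 1/3*1/2 = 13/24

13/24


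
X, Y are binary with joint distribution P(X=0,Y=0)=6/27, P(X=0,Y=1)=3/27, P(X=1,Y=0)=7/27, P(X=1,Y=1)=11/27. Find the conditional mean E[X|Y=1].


P(Y=1) = 14/27
E[X|Y=1] = (0*3 + 1*11)/14 = 11/14

11/14


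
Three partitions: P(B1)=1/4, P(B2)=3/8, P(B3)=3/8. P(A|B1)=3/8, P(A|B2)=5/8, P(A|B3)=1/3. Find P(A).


P(A) = P(A|B1)P(B1) + P(A|B2)P(B2) + P(A|B3)P(B3)
= 3/8*1/4 + 5/8*3/8 + 1/3*3/8
= 3/32 + 15/64 + 1/8 = 29/64

29/64


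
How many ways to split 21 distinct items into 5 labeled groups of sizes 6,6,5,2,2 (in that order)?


21! = 51090942171709440000
Denominator: 6!=720 * 6!=720 * 5!=120 * 2!=2 * 2!=2
Coefficient = 51090942171709440000 / 248832000 = 205323037920

205323037920


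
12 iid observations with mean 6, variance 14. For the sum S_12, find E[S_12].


E[S_n] = n*E[X_1] = 12*6 = 72

72


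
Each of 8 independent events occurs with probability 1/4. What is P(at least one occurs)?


P(at least one) = 1 - P(none)
P(none) = (1 - 1/4)^8 = (3/4)^8 = 6561/65536
P(at least one) = 1 - 6561/65536 = 58975/65536

58975/65536


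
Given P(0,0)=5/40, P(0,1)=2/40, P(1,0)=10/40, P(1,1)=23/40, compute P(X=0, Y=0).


Read from table: P(X=0, Y=0) = 5/40 = 1/8

1/8


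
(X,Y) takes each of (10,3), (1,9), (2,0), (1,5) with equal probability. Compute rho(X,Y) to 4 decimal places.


Cov(X,Y) = -3.8750, Var(X) = 14.2500, Var(Y) = 10.6875
rho = Cov/(sqrt(VarX)*sqrt(VarY)) = -0.3140

-0.3140


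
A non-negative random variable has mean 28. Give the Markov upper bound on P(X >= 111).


Markov: P(X >= a) <= E[X]/a
P(X >= 111) <= 28/111

28/111


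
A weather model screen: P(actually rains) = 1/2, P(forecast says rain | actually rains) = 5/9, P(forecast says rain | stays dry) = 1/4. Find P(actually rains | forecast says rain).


P(A) = P(A|B)P(B) + P(A|B')P(B') = 5/9*1/2 + 1/4*1/2 = 29/72
P(B|A) = P(A|B)P(B)/P(A) = (5/18)/(29/72) = 20/29

20/29


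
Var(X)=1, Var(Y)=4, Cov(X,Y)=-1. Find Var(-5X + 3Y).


Var(-5X + 3Y) = (-5)^2*Var(X) + 3^2*Var(Y) + 2*(-5)*3*Cov(X,Y)
= 25*1 + 9*4 - 30*(-1)
= 25 + 36 + 30 = 91

91


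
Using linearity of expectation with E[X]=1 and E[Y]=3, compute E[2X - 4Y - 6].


E[2X - 4Y - 6] = 2*E[X] - 4*E[Y] - 6
= (2)*(1) + (-4)*(3) + (-6)
= 2 - 12 - 6 = -16

-16


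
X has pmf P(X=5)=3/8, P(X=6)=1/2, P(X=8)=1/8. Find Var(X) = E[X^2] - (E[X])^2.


E[X] = 47/8, E[X^2] = 283/8
Var(X) = E[X^2] - (E[X])^2 = 283/8 - (47/8)^2 = 55/64

55/64


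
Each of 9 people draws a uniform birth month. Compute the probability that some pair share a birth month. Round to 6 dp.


P(all different) = prod((12-i)/12 for i=0..8) = 0.015472
P(at least one match) = 1 - 0.015472 = 0.984528

0.984528


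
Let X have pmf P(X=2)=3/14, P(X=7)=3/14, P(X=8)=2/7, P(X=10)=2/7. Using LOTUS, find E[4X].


E[4X] = sum(g(x)*P(x))
= 8*3/14 + 28*3/14 + 32*2/7 + 40*2/7
= 198/7

198/7


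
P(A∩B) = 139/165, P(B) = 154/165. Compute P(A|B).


P(A|B) = P(A∩B)/P(B) = (139/165)/(154/165) = 139/154

139/154


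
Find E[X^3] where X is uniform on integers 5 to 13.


E[X^3] = (1/9) * sum(x^3 for x=5..13)
= 8181/9 = 909

909


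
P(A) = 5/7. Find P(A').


P(A') = 1 - P(A) = 1 - 5/7 = 2/7

2/7


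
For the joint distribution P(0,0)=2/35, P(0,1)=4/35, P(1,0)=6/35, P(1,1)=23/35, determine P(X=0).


P(X=0) = P(0,0)+P(0,1) = 2/35 + 4/35 = 6/35

6/35


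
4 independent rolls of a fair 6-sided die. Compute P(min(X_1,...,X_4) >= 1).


P(min >= 1) = P(all X_i >= 1) = (P(X_1 >= 1))^4
= (6/6)^4 = 1^4 = 1

1


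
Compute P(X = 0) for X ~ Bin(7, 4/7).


P(X=0) = C(7,0) * p^0 * (1-p)^7
= 1 * 1 * 2187/823543
= 2187/823543

2187/823543


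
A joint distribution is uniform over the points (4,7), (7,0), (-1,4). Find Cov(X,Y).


E[X]=10/3, E[Y]=11/3, E[XY]=8
Cov(X,Y) = E[XY] - E[X]E[Y] = 8 - 10/3*11/3 = -38/9

-38/9


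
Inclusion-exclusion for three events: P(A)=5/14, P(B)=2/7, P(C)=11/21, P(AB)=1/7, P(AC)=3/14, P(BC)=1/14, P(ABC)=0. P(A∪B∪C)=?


P(A∪B∪C) = P(A)+P(B)+P(C) - P(AB)-P(AC)-P(BC) + P(ABC)
= 5/14+2/7+11/21 - 1/7-3/14-1/14 + 0
= 31/42

31/42


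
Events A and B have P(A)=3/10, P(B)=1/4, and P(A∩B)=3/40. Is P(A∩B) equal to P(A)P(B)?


P(A)*P(B) = 3/10*1/4 = 3/40
P(A∩B) = 3/40, which equals P(A)P(B), so independent

Yes, A and B are independent


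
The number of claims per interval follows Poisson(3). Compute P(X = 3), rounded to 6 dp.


P(X=3) = e^(-3) * 3^3 / 3!
≈ 0.04978706837 * 27 / 6
≈ 0.224042

0.224042


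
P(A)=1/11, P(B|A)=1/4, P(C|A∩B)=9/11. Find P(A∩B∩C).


P(A∩B∩C) = P(A) * P(B|A) * P(C|A∩B)
= 1/11 * 1/4 * 9/11
= 1/44 * 9/11 = 9/484

9/484


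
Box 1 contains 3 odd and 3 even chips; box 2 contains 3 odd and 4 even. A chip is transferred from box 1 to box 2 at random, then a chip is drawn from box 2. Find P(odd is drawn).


P(transfer odd) = 3/6 = 1/2; P(transfer even) = 1/2
If odd transferred: Urn II has 4 odd of 8, so P(odd|odd moved) = 1/2
If even transferred: Urn II has 3 odd of 8, so P(odd|even moved) = 3/8
By total probability: P(odd) = 1/2*1/2 + 1/2*3/8 = 7/16

7/16
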